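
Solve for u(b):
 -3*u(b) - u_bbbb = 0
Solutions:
 u(b) = (C1*sin(sqrt(2)*3^(1/4)*b/2) + C2*cos(sqrt(2)*3^(1/4)*b/2))*exp(-sqrt(2)*3^(1/4)*b/2) + (C3*sin(sqrt(2)*3^(1/4)*b/2) + C4*cos(sqrt(2)*3^(1/4)*b/2))*exp(sqrt(2)*3^(1/4)*b/2)


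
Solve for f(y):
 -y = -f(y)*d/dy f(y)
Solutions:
 f(y) = -sqrt(C1 + y^2)
 f(y) = sqrt(C1 + y^2)


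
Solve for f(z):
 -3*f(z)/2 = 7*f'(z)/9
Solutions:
 f(z) = C1*exp(-27*z/14)


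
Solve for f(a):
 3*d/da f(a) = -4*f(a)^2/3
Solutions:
 f(a) = 9/(C1 + 4*a)


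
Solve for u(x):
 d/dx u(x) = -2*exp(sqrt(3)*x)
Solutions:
 u(x) = C1 - 2*sqrt(3)*exp(sqrt(3)*x)/3


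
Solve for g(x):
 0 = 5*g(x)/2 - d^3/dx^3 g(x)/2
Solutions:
 g(x) = C3*exp(5^(1/3)*x) + (C1*sin(sqrt(3)*5^(1/3)*x/2) + C2*cos(sqrt(3)*5^(1/3)*x/2))*exp(-5^(1/3)*x/2)


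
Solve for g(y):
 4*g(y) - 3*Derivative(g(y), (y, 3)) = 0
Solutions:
 g(y) = C3*exp(6^(2/3)*y/3) + (C1*sin(2^(2/3)*3^(1/6)*y/2) + C2*cos(2^(2/3)*3^(1/6)*y/2))*exp(-6^(2/3)*y/6)


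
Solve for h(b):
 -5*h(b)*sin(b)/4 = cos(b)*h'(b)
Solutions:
 h(b) = C1*cos(b)^(5/4)


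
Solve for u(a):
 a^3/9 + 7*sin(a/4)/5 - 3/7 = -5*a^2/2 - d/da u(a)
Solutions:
 u(a) = C1 - a^4/36 - 5*a^3/6 + 3*a/7 + 28*cos(a/4)/5


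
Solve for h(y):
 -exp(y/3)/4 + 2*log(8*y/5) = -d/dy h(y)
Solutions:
 h(y) = C1 - 2*y*log(y) + 2*y*(-3*log(2) + 1 + log(5)) + 3*exp(y/3)/4


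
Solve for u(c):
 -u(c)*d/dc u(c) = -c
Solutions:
 u(c) = -sqrt(C1 + c^2)
 u(c) = sqrt(C1 + c^2)


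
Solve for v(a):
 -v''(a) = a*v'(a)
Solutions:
 v(a) = C1 + C2*erf(sqrt(2)*a/2)


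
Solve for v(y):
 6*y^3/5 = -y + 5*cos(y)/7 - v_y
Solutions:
 v(y) = C1 - 3*y^4/10 - y^2/2 + 5*sin(y)/7


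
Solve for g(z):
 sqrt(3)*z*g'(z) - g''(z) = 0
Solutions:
 g(z) = C1 + C2*erfi(sqrt(2)*3^(1/4)*z/2)


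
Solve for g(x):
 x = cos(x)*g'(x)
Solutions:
 g(x) = C1 + Integral(x/cos(x), x)


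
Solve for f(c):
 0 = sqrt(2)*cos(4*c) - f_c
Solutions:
 f(c) = C1 + sqrt(2)*sin(4*c)/4


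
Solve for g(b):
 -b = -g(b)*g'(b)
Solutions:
 g(b) = -sqrt(C1 + b^2)
 g(b) = sqrt(C1 + b^2)


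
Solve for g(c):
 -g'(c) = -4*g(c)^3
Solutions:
 g(c) = -sqrt(2)*sqrt(-1/(C1 + 4*c))/2
 g(c) = sqrt(2)*sqrt(-1/(C1 + 4*c))/2


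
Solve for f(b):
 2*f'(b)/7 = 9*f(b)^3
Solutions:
 f(b) = -sqrt(-1/(C1 + 63*b))
 f(b) = sqrt(-1/(C1 + 63*b))


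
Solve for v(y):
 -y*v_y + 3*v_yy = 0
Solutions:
 v(y) = C1 + C2*erfi(sqrt(6)*y/6)


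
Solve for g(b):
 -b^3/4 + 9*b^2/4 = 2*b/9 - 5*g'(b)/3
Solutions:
 g(b) = C1 + 3*b^4/80 - 9*b^3/20 + b^2/15


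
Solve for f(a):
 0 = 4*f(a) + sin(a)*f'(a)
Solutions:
 f(a) = C1*(cos(a)^2 + 2*cos(a) + 1)/(cos(a)^2 - 2*cos(a) + 1)


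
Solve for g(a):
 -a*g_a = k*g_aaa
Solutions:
 g(a) = C1 + Integral(C2*airyai(a*(-1/k)^(1/3)) + C3*airybi(a*(-1/k)^(1/3)), a)


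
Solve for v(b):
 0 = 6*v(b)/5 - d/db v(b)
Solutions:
 v(b) = C1*exp(6*b/5)


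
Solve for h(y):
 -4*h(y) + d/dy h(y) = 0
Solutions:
 h(y) = C1*exp(4*y)


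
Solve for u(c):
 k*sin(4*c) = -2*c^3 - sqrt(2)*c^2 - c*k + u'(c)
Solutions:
 u(c) = C1 + c^4/2 + sqrt(2)*c^3/3 + c^2*k/2 - k*cos(4*c)/4


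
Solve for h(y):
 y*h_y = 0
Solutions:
 h(y) = C1


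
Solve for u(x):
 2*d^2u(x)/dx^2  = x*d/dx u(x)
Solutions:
 u(x) = C1 + C2*erfi(x/2)


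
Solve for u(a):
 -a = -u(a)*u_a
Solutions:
 u(a) = -sqrt(C1 + a^2)
 u(a) = sqrt(C1 + a^2)


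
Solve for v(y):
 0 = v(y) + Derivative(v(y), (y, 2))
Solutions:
 v(y) = C1*sin(y) + C2*cos(y)


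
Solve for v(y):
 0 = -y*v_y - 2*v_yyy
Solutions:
 v(y) = C1 + Integral(C2*airyai(-2^(2/3)*y/2) + C3*airybi(-2^(2/3)*y/2), y)


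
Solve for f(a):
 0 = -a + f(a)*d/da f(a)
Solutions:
 f(a) = -sqrt(C1 + a^2)
 f(a) = sqrt(C1 + a^2)


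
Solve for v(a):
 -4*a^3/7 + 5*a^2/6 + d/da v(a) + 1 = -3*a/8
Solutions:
 v(a) = C1 + a^4/7 - 5*a^3/18 - 3*a^2/16 - a


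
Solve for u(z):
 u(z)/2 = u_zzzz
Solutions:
 u(z) = C1*exp(-2^(3/4)*z/2) + C2*exp(2^(3/4)*z/2) + C3*sin(2^(3/4)*z/2) + C4*cos(2^(3/4)*z/2)


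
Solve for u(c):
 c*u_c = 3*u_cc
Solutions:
 u(c) = C1 + C2*erfi(sqrt(6)*c/6)


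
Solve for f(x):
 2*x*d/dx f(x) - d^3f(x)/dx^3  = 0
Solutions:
 f(x) = C1 + Integral(C2*airyai(2^(1/3)*x) + C3*airybi(2^(1/3)*x), x)


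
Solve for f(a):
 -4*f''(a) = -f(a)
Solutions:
 f(a) = C1*exp(-a/2) + C2*exp(a/2)


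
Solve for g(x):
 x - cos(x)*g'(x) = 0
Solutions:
 g(x) = C1 + Integral(x/cos(x), x)


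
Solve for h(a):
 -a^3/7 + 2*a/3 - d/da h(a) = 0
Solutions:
 h(a) = C1 - a^4/28 + a^2/3


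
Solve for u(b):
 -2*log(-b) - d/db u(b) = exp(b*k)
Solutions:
 u(b) = C1 - 2*b*log(-b) + 2*b + Piecewise((-exp(b*k)/k, Ne(k, 0)), (-b, True))


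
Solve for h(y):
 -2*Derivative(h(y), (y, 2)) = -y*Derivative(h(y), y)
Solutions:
 h(y) = C1 + C2*erfi(y/2)


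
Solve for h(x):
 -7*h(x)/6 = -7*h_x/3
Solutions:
 h(x) = C1*exp(x/2)


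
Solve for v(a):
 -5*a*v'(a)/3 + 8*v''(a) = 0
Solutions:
 v(a) = C1 + C2*erfi(sqrt(15)*a/12)


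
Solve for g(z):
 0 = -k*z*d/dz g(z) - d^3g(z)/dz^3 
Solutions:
 g(z) = C1 + Integral(C2*airyai(z*(-k)^(1/3)) + C3*airybi(z*(-k)^(1/3)), z)


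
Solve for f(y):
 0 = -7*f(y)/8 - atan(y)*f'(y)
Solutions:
 f(y) = C1*exp(-7*Integral(1/atan(y), y)/8)


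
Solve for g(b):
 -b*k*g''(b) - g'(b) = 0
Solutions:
 g(b) = C1 + b^(((re(k) - 1)*re(k) + im(k)^2)/(re(k)^2 + im(k)^2))*(C2*sin(log(b)*Abs(im(k))/(re(k)^2 + im(k)^2)) + C3*cos(log(b)*im(k)/(re(k)^2 + im(k)^2)))


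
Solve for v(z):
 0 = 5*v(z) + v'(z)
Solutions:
 v(z) = C1*exp(-5*z)


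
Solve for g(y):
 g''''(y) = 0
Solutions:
 g(y) = C1 + C2*y + C3*y^2 + C4*y^3


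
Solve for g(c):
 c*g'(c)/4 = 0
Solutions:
 g(c) = C1


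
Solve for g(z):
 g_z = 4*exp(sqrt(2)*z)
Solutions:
 g(z) = C1 + 2*sqrt(2)*exp(sqrt(2)*z)


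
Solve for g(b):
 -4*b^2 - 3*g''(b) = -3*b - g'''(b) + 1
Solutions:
 g(b) = C1 + C2*b + C3*exp(3*b) - b^4/9 + b^3/54 - 4*b^2/27


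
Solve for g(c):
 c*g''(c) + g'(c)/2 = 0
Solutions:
 g(c) = C1 + C2*sqrt(c)


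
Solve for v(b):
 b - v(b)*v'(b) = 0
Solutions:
 v(b) = -sqrt(C1 + b^2)
 v(b) = sqrt(C1 + b^2)


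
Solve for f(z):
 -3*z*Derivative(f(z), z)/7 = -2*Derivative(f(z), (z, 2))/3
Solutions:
 f(z) = C1 + C2*erfi(3*sqrt(7)*z/14)


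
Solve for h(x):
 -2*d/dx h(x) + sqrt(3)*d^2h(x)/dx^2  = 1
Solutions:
 h(x) = C1 + C2*exp(2*sqrt(3)*x/3) - x/2


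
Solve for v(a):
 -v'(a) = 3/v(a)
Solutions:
 v(a) = -sqrt(C1 - 6*a)
 v(a) = sqrt(C1 - 6*a)


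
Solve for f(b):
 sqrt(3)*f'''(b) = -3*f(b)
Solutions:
 f(b) = C3*exp(-3^(1/6)*b) + (C1*sin(3^(2/3)*b/2) + C2*cos(3^(2/3)*b/2))*exp(3^(1/6)*b/2)


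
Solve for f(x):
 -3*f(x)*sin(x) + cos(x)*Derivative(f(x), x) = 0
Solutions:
 f(x) = C1/cos(x)^3


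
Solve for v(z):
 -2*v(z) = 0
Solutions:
 v(z) = 0


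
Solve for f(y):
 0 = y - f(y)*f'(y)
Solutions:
 f(y) = -sqrt(C1 + y^2)
 f(y) = sqrt(C1 + y^2)


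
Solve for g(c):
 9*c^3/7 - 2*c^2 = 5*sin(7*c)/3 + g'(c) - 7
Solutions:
 g(c) = C1 + 9*c^4/28 - 2*c^3/3 + 7*c + 5*cos(7*c)/21


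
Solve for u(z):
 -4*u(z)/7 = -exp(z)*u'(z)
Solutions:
 u(z) = C1*exp(-4*exp(-z)/7)


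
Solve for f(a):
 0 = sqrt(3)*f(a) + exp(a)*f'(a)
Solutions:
 f(a) = C1*exp(sqrt(3)*exp(-a))


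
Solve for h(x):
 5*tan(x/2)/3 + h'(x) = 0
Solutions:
 h(x) = C1 + 10*log(cos(x/2))/3


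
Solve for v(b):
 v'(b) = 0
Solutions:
 v(b) = C1


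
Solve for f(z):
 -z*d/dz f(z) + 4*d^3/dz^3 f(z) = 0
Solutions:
 f(z) = C1 + Integral(C2*airyai(2^(1/3)*z/2) + C3*airybi(2^(1/3)*z/2), z)


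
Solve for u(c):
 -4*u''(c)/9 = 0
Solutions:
 u(c) = C1 + C2*c


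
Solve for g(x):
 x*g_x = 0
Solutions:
 g(x) = C1


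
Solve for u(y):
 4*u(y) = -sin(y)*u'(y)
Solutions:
 u(y) = C1*(cos(y)^2 + 2*cos(y) + 1)/(cos(y)^2 - 2*cos(y) + 1)


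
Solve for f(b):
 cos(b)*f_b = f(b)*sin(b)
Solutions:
 f(b) = C1/cos(b)


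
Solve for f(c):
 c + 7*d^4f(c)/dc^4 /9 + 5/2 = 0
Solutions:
 f(c) = C1 + C2*c + C3*c^2 + C4*c^3 - 3*c^5/280 - 15*c^4/112


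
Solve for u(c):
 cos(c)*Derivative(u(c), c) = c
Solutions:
 u(c) = C1 + Integral(c/cos(c), c)


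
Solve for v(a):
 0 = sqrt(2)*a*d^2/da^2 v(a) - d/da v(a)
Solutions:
 v(a) = C1 + C2*a^(sqrt(2)/2 + 1)


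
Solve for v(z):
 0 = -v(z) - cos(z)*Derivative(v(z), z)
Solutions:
 v(z) = C1*sqrt(sin(z) - 1)/sqrt(sin(z) + 1)


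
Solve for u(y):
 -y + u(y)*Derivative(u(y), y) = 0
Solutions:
 u(y) = -sqrt(C1 + y^2)
 u(y) = sqrt(C1 + y^2)


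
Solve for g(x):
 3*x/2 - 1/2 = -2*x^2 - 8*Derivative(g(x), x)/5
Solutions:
 g(x) = C1 - 5*x^3/12 - 15*x^2/32 + 5*x/16


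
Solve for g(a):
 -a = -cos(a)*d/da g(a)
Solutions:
 g(a) = C1 + Integral(a/cos(a), a)


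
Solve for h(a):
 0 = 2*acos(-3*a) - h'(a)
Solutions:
 h(a) = C1 + 2*a*acos(-3*a) + 2*sqrt(1 - 9*a^2)/3


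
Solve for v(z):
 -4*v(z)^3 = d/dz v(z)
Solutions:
 v(z) = -sqrt(2)*sqrt(-1/(C1 - 4*z))/2
 v(z) = sqrt(2)*sqrt(-1/(C1 - 4*z))/2


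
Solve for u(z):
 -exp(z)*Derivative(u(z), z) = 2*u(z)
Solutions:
 u(z) = C1*exp(2*exp(-z))


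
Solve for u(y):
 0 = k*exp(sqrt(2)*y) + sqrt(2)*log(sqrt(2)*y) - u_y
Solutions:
 u(y) = C1 + sqrt(2)*k*exp(sqrt(2)*y)/2 + sqrt(2)*y*log(y) + sqrt(2)*y*(-1 + log(2)/2)


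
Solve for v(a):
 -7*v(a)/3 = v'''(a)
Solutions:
 v(a) = C3*exp(-3^(2/3)*7^(1/3)*a/3) + (C1*sin(3^(1/6)*7^(1/3)*a/2) + C2*cos(3^(1/6)*7^(1/3)*a/2))*exp(3^(2/3)*7^(1/3)*a/6)


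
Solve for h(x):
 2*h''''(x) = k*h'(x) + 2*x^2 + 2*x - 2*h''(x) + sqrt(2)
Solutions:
 h(x) = C1 + C2*exp(x*(6^(1/3)*(-9*k + 2*sqrt(3)*sqrt(27*k^2/4 + 4))^(1/3)/12 - 2^(1/3)*3^(5/6)*I*(-9*k + 2*sqrt(3)*sqrt(27*k^2/4 + 4))^(1/3)/12 + 4/((-6^(1/3) + 2^(1/3)*3^(5/6)*I)*(-9*k + 2*sqrt(3)*sqrt(27*k^2/4 + 4))^(1/3)))) + C3*exp(x*(6^(1/3)*(-9*k + 2*sqrt(3)*sqrt(27*k^2/4 + 4))^(1/3)/12 + 2^(1/3)*3^(5/6)*I*(-9*k + 2*sqrt(3)*sqrt(27*k^2/4 + 4))^(1/3)/12 - 4/((6^(1/3) + 2^(1/3)*3^(5/6)*I)*(-9*k + 2*sqrt(3)*sqrt(27*k^2/4 + 4))^(1/3)))) + C4*exp(6^(1/3)*x*(-(-9*k + 2*sqrt(3)*sqrt(27*k^2/4 + 4))^(1/3) + 2*6^(1/3)/(-9*k + 2*sqrt(3)*sqrt(27*k^2/4 + 4))^(1/3))/6) - 2*x^3/(3*k) - x^2/k - sqrt(2)*x/k - 4*x^2/k^2 - 4*x/k^2 - 16*x/k^3


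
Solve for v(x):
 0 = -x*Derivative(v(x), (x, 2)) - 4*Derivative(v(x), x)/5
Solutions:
 v(x) = C1 + C2*x^(1/5)


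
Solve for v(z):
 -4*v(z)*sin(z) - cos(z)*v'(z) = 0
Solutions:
 v(z) = C1*cos(z)^4


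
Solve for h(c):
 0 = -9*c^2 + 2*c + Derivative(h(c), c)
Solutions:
 h(c) = C1 + 3*c^3 - c^2


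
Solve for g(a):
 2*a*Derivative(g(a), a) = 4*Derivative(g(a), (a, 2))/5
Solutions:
 g(a) = C1 + C2*erfi(sqrt(5)*a/2)


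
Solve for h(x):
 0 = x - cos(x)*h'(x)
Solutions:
 h(x) = C1 + Integral(x/cos(x), x)


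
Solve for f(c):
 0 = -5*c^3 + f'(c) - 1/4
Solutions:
 f(c) = C1 + 5*c^4/4 + c/4


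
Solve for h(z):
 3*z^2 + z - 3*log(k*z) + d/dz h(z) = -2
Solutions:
 h(z) = C1 - z^3 - z^2/2 + 3*z*log(k*z) - 5*z


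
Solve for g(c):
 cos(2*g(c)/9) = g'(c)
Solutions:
 -c - 9*log(sin(2*g(c)/9) - 1)/4 + 9*log(sin(2*g(c)/9) + 1)/4 = C1


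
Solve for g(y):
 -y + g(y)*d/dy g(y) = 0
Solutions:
 g(y) = -sqrt(C1 + y^2)
 g(y) = sqrt(C1 + y^2)


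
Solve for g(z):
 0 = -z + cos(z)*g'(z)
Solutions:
 g(z) = C1 + Integral(z/cos(z), z)


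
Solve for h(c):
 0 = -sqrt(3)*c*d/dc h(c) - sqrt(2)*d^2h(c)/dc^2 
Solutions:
 h(c) = C1 + C2*erf(6^(1/4)*c/2)


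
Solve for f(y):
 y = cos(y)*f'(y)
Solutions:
 f(y) = C1 + Integral(y/cos(y), y)


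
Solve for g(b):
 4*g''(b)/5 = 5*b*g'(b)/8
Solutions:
 g(b) = C1 + C2*erfi(5*b/8)


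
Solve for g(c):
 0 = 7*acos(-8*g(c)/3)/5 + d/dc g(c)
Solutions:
 Integral(1/acos(-8*_y/3), (_y, g(c))) = C1 - 7*c/5


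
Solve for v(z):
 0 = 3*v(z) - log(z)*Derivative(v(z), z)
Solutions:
 v(z) = C1*exp(3*li(z))


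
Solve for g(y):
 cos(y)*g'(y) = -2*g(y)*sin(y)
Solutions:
 g(y) = C1*cos(y)^2


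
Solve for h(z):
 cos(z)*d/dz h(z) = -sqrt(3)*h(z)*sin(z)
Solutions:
 h(z) = C1*cos(z)^(sqrt(3))


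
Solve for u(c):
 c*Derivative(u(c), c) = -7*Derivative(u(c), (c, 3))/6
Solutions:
 u(c) = C1 + Integral(C2*airyai(-6^(1/3)*7^(2/3)*c/7) + C3*airybi(-6^(1/3)*7^(2/3)*c/7), c)


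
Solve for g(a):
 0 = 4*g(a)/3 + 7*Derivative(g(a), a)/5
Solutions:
 g(a) = C1*exp(-20*a/21)


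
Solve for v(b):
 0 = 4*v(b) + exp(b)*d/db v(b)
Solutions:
 v(b) = C1*exp(4*exp(-b))


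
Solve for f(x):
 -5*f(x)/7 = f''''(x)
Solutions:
 f(x) = (C1*sin(sqrt(2)*5^(1/4)*7^(3/4)*x/14) + C2*cos(sqrt(2)*5^(1/4)*7^(3/4)*x/14))*exp(-sqrt(2)*5^(1/4)*7^(3/4)*x/14) + (C3*sin(sqrt(2)*5^(1/4)*7^(3/4)*x/14) + C4*cos(sqrt(2)*5^(1/4)*7^(3/4)*x/14))*exp(sqrt(2)*5^(1/4)*7^(3/4)*x/14)


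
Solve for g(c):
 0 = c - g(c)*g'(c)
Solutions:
 g(c) = -sqrt(C1 + c^2)
 g(c) = sqrt(C1 + c^2)


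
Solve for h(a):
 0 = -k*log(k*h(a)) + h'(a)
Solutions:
 li(k*h(a))/k = C1 + a*k


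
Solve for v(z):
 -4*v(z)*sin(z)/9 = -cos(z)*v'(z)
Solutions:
 v(z) = C1/cos(z)^(4/9)


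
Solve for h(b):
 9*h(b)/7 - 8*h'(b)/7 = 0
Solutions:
 h(b) = C1*exp(9*b/8)


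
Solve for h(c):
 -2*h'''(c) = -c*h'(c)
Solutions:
 h(c) = C1 + Integral(C2*airyai(2^(2/3)*c/2) + C3*airybi(2^(2/3)*c/2), c)


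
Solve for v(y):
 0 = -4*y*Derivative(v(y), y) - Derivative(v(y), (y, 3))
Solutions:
 v(y) = C1 + Integral(C2*airyai(-2^(2/3)*y) + C3*airybi(-2^(2/3)*y), y)


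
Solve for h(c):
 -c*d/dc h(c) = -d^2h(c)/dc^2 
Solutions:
 h(c) = C1 + C2*erfi(sqrt(2)*c/2)


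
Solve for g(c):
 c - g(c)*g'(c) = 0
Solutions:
 g(c) = -sqrt(C1 + c^2)
 g(c) = sqrt(C1 + c^2)


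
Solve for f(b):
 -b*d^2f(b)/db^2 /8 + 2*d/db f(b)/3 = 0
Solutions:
 f(b) = C1 + C2*b^(19/3)


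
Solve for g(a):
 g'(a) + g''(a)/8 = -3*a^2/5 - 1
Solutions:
 g(a) = C1 + C2*exp(-8*a) - a^3/5 + 3*a^2/40 - 163*a/160


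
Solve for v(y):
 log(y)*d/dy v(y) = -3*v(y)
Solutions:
 v(y) = C1*exp(-3*li(y))


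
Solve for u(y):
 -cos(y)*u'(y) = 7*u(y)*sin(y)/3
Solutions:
 u(y) = C1*cos(y)^(7/3)


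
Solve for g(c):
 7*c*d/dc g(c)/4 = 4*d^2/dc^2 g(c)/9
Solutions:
 g(c) = C1 + C2*erfi(3*sqrt(14)*c/8)


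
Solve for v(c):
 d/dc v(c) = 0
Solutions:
 v(c) = C1


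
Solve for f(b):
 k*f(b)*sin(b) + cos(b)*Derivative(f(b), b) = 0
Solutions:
 f(b) = C1*exp(k*log(cos(b)))


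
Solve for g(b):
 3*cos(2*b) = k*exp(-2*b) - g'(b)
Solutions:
 g(b) = C1 - k*exp(-2*b)/2 - 3*sin(2*b)/2


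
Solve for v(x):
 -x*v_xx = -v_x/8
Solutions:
 v(x) = C1 + C2*x^(9/8)


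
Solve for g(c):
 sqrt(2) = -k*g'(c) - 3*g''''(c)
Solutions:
 g(c) = C1 + C2*exp(3^(2/3)*c*(-k)^(1/3)/3) + C3*exp(c*(-k)^(1/3)*(-3^(2/3) + 3*3^(1/6)*I)/6) + C4*exp(-c*(-k)^(1/3)*(3^(2/3) + 3*3^(1/6)*I)/6) - sqrt(2)*c/k


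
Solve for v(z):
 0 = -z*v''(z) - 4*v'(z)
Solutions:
 v(z) = C1 + C2/z^3


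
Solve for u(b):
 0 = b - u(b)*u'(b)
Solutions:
 u(b) = -sqrt(C1 + b^2)
 u(b) = sqrt(C1 + b^2)


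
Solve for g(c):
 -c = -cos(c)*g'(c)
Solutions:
 g(c) = C1 + Integral(c/cos(c), c)


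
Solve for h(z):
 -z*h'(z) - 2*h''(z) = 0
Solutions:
 h(z) = C1 + C2*erf(z/2)


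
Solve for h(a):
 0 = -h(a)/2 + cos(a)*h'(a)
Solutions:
 h(a) = C1*(sin(a) + 1)^(1/4)/(sin(a) - 1)^(1/4)


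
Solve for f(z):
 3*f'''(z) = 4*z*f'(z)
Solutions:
 f(z) = C1 + Integral(C2*airyai(6^(2/3)*z/3) + C3*airybi(6^(2/3)*z/3), z)


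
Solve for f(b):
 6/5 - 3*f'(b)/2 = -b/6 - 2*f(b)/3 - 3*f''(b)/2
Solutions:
 f(b) = -b/4 + (C1*sin(sqrt(7)*b/6) + C2*cos(sqrt(7)*b/6))*exp(b/2) - 189/80


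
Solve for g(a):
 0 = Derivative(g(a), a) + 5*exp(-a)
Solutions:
 g(a) = C1 + 5*exp(-a)


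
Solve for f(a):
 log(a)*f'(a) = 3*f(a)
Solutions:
 f(a) = C1*exp(3*li(a))


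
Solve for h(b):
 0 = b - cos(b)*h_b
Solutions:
 h(b) = C1 + Integral(b/cos(b), b)


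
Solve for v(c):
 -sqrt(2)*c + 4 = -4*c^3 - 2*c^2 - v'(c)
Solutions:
 v(c) = C1 - c^4 - 2*c^3/3 + sqrt(2)*c^2/2 - 4*c


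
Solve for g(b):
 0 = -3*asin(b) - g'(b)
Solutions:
 g(b) = C1 - 3*b*asin(b) - 3*sqrt(1 - b^2)


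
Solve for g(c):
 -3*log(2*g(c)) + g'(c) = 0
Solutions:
 -Integral(1/(log(_y) + log(2)), (_y, g(c)))/3 = C1 - c


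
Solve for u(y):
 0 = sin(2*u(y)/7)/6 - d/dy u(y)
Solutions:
 -y/6 + 7*log(cos(2*u(y)/7) - 1)/4 - 7*log(cos(2*u(y)/7) + 1)/4 = C1


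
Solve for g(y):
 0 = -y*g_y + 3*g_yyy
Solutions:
 g(y) = C1 + Integral(C2*airyai(3^(2/3)*y/3) + C3*airybi(3^(2/3)*y/3), y)


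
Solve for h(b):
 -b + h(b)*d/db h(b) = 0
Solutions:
 h(b) = -sqrt(C1 + b^2)
 h(b) = sqrt(C1 + b^2)


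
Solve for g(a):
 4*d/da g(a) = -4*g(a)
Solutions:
 g(a) = C1*exp(-a)


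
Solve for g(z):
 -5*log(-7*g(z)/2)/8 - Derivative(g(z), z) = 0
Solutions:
 8*Integral(1/(log(-_y) - log(2) + log(7)), (_y, g(z)))/5 = C1 - z


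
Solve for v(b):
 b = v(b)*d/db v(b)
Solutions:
 v(b) = -sqrt(C1 + b^2)
 v(b) = sqrt(C1 + b^2)


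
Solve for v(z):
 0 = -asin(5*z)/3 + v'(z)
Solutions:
 v(z) = C1 + z*asin(5*z)/3 + sqrt(1 - 25*z^2)/15


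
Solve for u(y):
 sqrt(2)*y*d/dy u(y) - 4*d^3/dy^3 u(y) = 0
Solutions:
 u(y) = C1 + Integral(C2*airyai(sqrt(2)*y/2) + C3*airybi(sqrt(2)*y/2), y)


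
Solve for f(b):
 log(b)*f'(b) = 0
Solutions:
 f(b) = C1


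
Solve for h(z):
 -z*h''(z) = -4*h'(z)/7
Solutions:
 h(z) = C1 + C2*z^(11/7)


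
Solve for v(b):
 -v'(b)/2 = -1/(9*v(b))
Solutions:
 v(b) = -sqrt(C1 + 4*b)/3
 v(b) = sqrt(C1 + 4*b)/3


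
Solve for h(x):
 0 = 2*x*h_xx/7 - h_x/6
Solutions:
 h(x) = C1 + C2*x^(19/12)


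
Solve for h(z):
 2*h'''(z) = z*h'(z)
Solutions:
 h(z) = C1 + Integral(C2*airyai(2^(2/3)*z/2) + C3*airybi(2^(2/3)*z/2), z)


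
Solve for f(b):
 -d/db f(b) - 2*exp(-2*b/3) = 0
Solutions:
 f(b) = C1 + 3*exp(-2*b/3)


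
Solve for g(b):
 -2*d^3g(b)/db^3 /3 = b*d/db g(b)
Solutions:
 g(b) = C1 + Integral(C2*airyai(-2^(2/3)*3^(1/3)*b/2) + C3*airybi(-2^(2/3)*3^(1/3)*b/2), b)


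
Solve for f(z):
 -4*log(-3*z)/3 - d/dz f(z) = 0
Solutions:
 f(z) = C1 - 4*z*log(-z)/3 + 4*z*(1 - log(3))/3


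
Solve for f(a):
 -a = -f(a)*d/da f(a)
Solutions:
 f(a) = -sqrt(C1 + a^2)
 f(a) = sqrt(C1 + a^2)


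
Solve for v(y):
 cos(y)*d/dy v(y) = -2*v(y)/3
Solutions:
 v(y) = C1*(sin(y) - 1)^(1/3)/(sin(y) + 1)^(1/3)


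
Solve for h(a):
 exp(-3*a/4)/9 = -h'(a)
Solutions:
 h(a) = C1 + 4*exp(-3*a/4)/27


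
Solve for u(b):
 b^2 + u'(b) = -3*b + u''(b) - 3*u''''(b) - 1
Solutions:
 u(b) = C1 + C2*exp(2^(1/3)*b*(2/(sqrt(77) + 9)^(1/3) + 2^(1/3)*(sqrt(77) + 9)^(1/3))/12)*sin(2^(1/3)*sqrt(3)*b*(-2^(1/3)*(sqrt(77) + 9)^(1/3) + 2/(sqrt(77) + 9)^(1/3))/12) + C3*exp(2^(1/3)*b*(2/(sqrt(77) + 9)^(1/3) + 2^(1/3)*(sqrt(77) + 9)^(1/3))/12)*cos(2^(1/3)*sqrt(3)*b*(-2^(1/3)*(sqrt(77) + 9)^(1/3) + 2/(sqrt(77) + 9)^(1/3))/12) + C4*exp(-2^(1/3)*b*(2/(sqrt(77) + 9)^(1/3) + 2^(1/3)*(sqrt(77) + 9)^(1/3))/6) - b^3/3 - 5*b^2/2 - 6*b


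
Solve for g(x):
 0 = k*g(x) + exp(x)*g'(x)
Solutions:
 g(x) = C1*exp(k*exp(-x))


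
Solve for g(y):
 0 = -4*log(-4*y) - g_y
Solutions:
 g(y) = C1 - 4*y*log(-y) + 4*y*(1 - 2*log(2))


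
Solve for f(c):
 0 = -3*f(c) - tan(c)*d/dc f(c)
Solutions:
 f(c) = C1/sin(c)^3


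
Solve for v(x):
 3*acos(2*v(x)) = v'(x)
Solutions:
 Integral(1/acos(2*_y), (_y, v(x))) = C1 + 3*x


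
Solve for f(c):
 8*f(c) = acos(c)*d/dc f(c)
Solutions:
 f(c) = C1*exp(8*Integral(1/acos(c), c))


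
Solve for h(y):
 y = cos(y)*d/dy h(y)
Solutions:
 h(y) = C1 + Integral(y/cos(y), y)


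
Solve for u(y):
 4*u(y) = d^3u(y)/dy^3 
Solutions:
 u(y) = C3*exp(2^(2/3)*y) + (C1*sin(2^(2/3)*sqrt(3)*y/2) + C2*cos(2^(2/3)*sqrt(3)*y/2))*exp(-2^(2/3)*y/2)


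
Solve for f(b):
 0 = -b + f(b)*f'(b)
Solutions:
 f(b) = -sqrt(C1 + b^2)
 f(b) = sqrt(C1 + b^2)


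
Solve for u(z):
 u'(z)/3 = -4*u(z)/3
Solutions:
 u(z) = C1*exp(-4*z)


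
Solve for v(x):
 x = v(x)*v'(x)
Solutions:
 v(x) = -sqrt(C1 + x^2)
 v(x) = sqrt(C1 + x^2)


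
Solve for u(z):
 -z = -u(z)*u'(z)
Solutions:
 u(z) = -sqrt(C1 + z^2)
 u(z) = sqrt(C1 + z^2)


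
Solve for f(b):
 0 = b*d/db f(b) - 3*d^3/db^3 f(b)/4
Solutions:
 f(b) = C1 + Integral(C2*airyai(6^(2/3)*b/3) + C3*airybi(6^(2/3)*b/3), b)


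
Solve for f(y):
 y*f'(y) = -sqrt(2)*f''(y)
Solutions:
 f(y) = C1 + C2*erf(2^(1/4)*y/2)


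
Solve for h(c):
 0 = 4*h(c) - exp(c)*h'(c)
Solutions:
 h(c) = C1*exp(-4*exp(-c))


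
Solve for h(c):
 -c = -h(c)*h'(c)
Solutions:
 h(c) = -sqrt(C1 + c^2)
 h(c) = sqrt(C1 + c^2)


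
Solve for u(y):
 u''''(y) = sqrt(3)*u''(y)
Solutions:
 u(y) = C1 + C2*y + C3*exp(-3^(1/4)*y) + C4*exp(3^(1/4)*y)


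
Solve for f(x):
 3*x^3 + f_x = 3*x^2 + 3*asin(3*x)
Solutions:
 f(x) = C1 - 3*x^4/4 + x^3 + 3*x*asin(3*x) + sqrt(1 - 9*x^2)


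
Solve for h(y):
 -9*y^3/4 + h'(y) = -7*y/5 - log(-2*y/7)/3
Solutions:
 h(y) = C1 + 9*y^4/16 - 7*y^2/10 - y*log(-y)/3 + y*(-log(2) + 1 + log(7))/3


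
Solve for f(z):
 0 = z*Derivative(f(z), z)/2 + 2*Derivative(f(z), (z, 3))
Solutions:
 f(z) = C1 + Integral(C2*airyai(-2^(1/3)*z/2) + C3*airybi(-2^(1/3)*z/2), z)


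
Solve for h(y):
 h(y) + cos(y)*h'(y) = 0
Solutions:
 h(y) = C1*sqrt(sin(y) - 1)/sqrt(sin(y) + 1)


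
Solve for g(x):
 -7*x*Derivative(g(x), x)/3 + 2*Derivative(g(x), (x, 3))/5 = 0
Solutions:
 g(x) = C1 + Integral(C2*airyai(35^(1/3)*6^(2/3)*x/6) + C3*airybi(35^(1/3)*6^(2/3)*x/6), x)


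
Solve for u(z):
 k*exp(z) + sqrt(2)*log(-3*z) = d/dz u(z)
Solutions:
 u(z) = C1 + k*exp(z) + sqrt(2)*z*log(-z) + sqrt(2)*z*(-1 + log(3))


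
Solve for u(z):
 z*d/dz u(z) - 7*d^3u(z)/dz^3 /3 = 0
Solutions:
 u(z) = C1 + Integral(C2*airyai(3^(1/3)*7^(2/3)*z/7) + C3*airybi(3^(1/3)*7^(2/3)*z/7), z)


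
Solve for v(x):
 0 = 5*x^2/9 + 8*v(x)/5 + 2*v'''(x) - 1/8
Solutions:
 v(x) = C3*exp(-10^(2/3)*x/5) - 25*x^2/72 + (C1*sin(10^(2/3)*sqrt(3)*x/10) + C2*cos(10^(2/3)*sqrt(3)*x/10))*exp(10^(2/3)*x/10) + 5/64


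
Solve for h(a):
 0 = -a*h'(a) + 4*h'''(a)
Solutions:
 h(a) = C1 + Integral(C2*airyai(2^(1/3)*a/2) + C3*airybi(2^(1/3)*a/2), a)


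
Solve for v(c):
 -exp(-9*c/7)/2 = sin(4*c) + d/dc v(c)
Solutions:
 v(c) = C1 + cos(4*c)/4 + 7*exp(-9*c/7)/18


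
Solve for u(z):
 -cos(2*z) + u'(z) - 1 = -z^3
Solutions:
 u(z) = C1 - z^4/4 + z + sin(2*z)/2


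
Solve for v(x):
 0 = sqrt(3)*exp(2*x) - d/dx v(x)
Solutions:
 v(x) = C1 + sqrt(3)*exp(2*x)/2


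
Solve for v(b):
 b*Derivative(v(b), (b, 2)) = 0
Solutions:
 v(b) = C1 + C2*b


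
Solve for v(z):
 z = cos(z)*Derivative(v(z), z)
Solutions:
 v(z) = C1 + Integral(z/cos(z), z)


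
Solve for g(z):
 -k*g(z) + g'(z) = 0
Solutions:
 g(z) = C1*exp(k*z)


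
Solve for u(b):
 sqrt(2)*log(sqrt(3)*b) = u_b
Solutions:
 u(b) = C1 + sqrt(2)*b*log(b) - sqrt(2)*b + sqrt(2)*b*log(3)/2


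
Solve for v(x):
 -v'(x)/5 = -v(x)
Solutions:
 v(x) = C1*exp(5*x)


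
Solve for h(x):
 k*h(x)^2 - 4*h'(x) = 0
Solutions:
 h(x) = -4/(C1 + k*x)


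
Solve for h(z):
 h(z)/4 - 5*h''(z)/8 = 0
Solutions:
 h(z) = C1*exp(-sqrt(10)*z/5) + C2*exp(sqrt(10)*z/5)


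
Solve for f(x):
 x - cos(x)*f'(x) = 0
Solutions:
 f(x) = C1 + Integral(x/cos(x), x)


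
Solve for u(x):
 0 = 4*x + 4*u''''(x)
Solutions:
 u(x) = C1 + C2*x + C3*x^2 + C4*x^3 - x^5/120


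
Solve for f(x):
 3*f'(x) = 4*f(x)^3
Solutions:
 f(x) = -sqrt(6)*sqrt(-1/(C1 + 4*x))/2
 f(x) = sqrt(6)*sqrt(-1/(C1 + 4*x))/2


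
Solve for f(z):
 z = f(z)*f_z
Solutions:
 f(z) = -sqrt(C1 + z^2)
 f(z) = sqrt(C1 + z^2)


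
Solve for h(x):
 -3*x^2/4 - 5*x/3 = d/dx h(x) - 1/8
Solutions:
 h(x) = C1 - x^3/4 - 5*x^2/6 + x/8


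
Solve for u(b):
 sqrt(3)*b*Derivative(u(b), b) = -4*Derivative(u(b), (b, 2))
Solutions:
 u(b) = C1 + C2*erf(sqrt(2)*3^(1/4)*b/4)


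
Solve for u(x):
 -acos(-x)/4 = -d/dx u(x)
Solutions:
 u(x) = C1 + x*acos(-x)/4 + sqrt(1 - x^2)/4


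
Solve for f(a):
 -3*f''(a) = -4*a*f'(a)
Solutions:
 f(a) = C1 + C2*erfi(sqrt(6)*a/3)


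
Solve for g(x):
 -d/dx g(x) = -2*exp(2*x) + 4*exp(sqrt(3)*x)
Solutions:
 g(x) = C1 + exp(2*x) - 4*sqrt(3)*exp(sqrt(3)*x)/3


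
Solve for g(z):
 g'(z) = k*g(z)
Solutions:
 g(z) = C1*exp(k*z)


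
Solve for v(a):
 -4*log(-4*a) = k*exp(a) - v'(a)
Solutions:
 v(a) = C1 + 4*a*log(-a) + 4*a*(-1 + 2*log(2)) + k*exp(a)


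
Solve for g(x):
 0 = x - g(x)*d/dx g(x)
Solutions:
 g(x) = -sqrt(C1 + x^2)
 g(x) = sqrt(C1 + x^2)


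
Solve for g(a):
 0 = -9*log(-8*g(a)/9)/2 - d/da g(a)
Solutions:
 2*Integral(1/(log(-_y) - 2*log(3) + 3*log(2)), (_y, g(a)))/9 = C1 - a


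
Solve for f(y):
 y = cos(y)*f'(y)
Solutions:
 f(y) = C1 + Integral(y/cos(y), y)


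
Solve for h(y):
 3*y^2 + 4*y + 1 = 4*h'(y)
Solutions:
 h(y) = C1 + y^3/4 + y^2/2 + y/4


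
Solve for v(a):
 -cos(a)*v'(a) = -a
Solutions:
 v(a) = C1 + Integral(a/cos(a), a)


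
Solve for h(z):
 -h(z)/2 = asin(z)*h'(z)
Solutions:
 h(z) = C1*exp(-Integral(1/asin(z), z)/2)


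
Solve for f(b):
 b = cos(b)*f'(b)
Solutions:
 f(b) = C1 + Integral(b/cos(b), b)


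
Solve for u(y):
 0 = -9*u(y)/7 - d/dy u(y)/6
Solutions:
 u(y) = C1*exp(-54*y/7)


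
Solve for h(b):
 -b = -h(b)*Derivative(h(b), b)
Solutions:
 h(b) = -sqrt(C1 + b^2)
 h(b) = sqrt(C1 + b^2)


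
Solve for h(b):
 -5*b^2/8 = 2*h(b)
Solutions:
 h(b) = -5*b^2/16


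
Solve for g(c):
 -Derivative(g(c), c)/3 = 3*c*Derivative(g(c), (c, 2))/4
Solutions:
 g(c) = C1 + C2*c^(5/9)


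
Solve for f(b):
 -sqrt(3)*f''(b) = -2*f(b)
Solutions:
 f(b) = C1*exp(-sqrt(2)*3^(3/4)*b/3) + C2*exp(sqrt(2)*3^(3/4)*b/3)


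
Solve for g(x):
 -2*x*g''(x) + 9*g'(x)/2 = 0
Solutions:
 g(x) = C1 + C2*x^(13/4)


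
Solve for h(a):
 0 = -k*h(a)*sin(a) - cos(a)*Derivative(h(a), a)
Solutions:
 h(a) = C1*exp(k*log(cos(a)))


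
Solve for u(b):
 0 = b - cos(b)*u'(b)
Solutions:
 u(b) = C1 + Integral(b/cos(b), b)


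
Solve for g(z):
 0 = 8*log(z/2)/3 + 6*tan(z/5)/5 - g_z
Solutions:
 g(z) = C1 + 8*z*log(z)/3 - 8*z/3 - 8*z*log(2)/3 - 6*log(cos(z/5))


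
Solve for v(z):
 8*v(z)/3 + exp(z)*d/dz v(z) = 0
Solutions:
 v(z) = C1*exp(8*exp(-z)/3)


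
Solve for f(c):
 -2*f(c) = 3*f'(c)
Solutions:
 f(c) = C1*exp(-2*c/3)


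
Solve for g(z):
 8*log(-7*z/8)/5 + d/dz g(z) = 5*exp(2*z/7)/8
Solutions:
 g(z) = C1 - 8*z*log(-z)/5 + 8*z*(-log(7) + 1 + 3*log(2))/5 + 35*exp(2*z/7)/16


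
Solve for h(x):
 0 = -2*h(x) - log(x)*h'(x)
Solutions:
 h(x) = C1*exp(-2*li(x))


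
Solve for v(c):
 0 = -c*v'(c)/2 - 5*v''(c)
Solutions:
 v(c) = C1 + C2*erf(sqrt(5)*c/10)


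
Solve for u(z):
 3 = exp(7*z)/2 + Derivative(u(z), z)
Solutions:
 u(z) = C1 + 3*z - exp(7*z)/14


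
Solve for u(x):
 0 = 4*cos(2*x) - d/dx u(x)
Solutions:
 u(x) = C1 + 2*sin(2*x)


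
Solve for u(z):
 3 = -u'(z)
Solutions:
 u(z) = C1 - 3*z


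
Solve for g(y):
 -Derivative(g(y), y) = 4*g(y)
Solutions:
 g(y) = C1*exp(-4*y)


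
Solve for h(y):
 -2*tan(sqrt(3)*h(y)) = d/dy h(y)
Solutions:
 h(y) = sqrt(3)*(pi - asin(C1*exp(-2*sqrt(3)*y)))/3
 h(y) = sqrt(3)*asin(C1*exp(-2*sqrt(3)*y))/3


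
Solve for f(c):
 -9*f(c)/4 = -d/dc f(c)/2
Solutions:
 f(c) = C1*exp(9*c/2)


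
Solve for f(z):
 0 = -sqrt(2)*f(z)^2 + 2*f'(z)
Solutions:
 f(z) = -2/(C1 + sqrt(2)*z)


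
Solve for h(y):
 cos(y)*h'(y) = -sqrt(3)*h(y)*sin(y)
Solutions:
 h(y) = C1*cos(y)^(sqrt(3))


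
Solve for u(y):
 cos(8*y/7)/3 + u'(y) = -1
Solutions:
 u(y) = C1 - y - 7*sin(8*y/7)/24


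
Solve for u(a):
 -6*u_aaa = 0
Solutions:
 u(a) = C1 + C2*a + C3*a^2


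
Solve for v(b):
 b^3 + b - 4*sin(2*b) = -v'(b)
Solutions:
 v(b) = C1 - b^4/4 - b^2/2 - 2*cos(2*b)


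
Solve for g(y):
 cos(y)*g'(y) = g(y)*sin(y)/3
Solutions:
 g(y) = C1/cos(y)^(1/3)


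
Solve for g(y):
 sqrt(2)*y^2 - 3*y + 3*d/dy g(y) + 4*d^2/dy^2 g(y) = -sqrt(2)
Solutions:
 g(y) = C1 + C2*exp(-3*y/4) - sqrt(2)*y^3/9 + y^2/2 + 4*sqrt(2)*y^2/9 - 41*sqrt(2)*y/27 - 4*y/3


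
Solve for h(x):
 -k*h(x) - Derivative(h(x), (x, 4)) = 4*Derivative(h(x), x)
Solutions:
 h(x) = C1*exp(x*Piecewise((-sqrt(2)*sqrt(-(-2)^(1/3))/2 + sqrt(2*(-2)^(1/3) + 4*sqrt(2)/sqrt(-(-2)^(1/3)))/2, Eq(k, 0)), (-sqrt(2*k/(3*(sqrt(1 - k^3/27) + 1)^(1/3)) + 2*(sqrt(1 - k^3/27) + 1)^(1/3))/2 + sqrt(-2*k/(3*(sqrt(1 - k^3/27) + 1)^(1/3)) - 2*(sqrt(1 - k^3/27) + 1)^(1/3) + 8/sqrt(2*k/(3*(sqrt(1 - k^3/27) + 1)^(1/3)) + 2*(sqrt(1 - k^3/27) + 1)^(1/3)))/2, True))) + C2*exp(x*Piecewise((sqrt(2)*sqrt(-(-2)^(1/3))/2 - sqrt(-4*sqrt(2)/sqrt(-(-2)^(1/3)) + 2*(-2)^(1/3))/2, Eq(k, 0)), (sqrt(2*k/(3*(sqrt(1 - k^3/27) + 1)^(1/3)) + 2*(sqrt(1 - k^3/27) + 1)^(1/3))/2 - sqrt(-2*k/(3*(sqrt(1 - k^3/27) + 1)^(1/3)) - 2*(sqrt(1 - k^3/27) + 1)^(1/3) - 8/sqrt(2*k/(3*(sqrt(1 - k^3/27) + 1)^(1/3)) + 2*(sqrt(1 - k^3/27) + 1)^(1/3)))/2, True))) + C3*exp(x*Piecewise((-sqrt(2*(-2)^(1/3) + 4*sqrt(2)/sqrt(-(-2)^(1/3)))/2 - sqrt(2)*sqrt(-(-2)^(1/3))/2, Eq(k, 0)), (-sqrt(2*k/(3*(sqrt(1 - k^3/27) + 1)^(1/3)) + 2*(sqrt(1 - k^3/27) + 1)^(1/3))/2 - sqrt(-2*k/(3*(sqrt(1 - k^3/27) + 1)^(1/3)) - 2*(sqrt(1 - k^3/27) + 1)^(1/3) + 8/sqrt(2*k/(3*(sqrt(1 - k^3/27) + 1)^(1/3)) + 2*(sqrt(1 - k^3/27) + 1)^(1/3)))/2, True))) + C4*exp(x*Piecewise((sqrt(-4*sqrt(2)/sqrt(-(-2)^(1/3)) + 2*(-2)^(1/3))/2 + sqrt(2)*sqrt(-(-2)^(1/3))/2, Eq(k, 0)), (sqrt(2*k/(3*(sqrt(1 - k^3/27) + 1)^(1/3)) + 2*(sqrt(1 - k^3/27) + 1)^(1/3))/2 + sqrt(-2*k/(3*(sqrt(1 - k^3/27) + 1)^(1/3)) - 2*(sqrt(1 - k^3/27) + 1)^(1/3) - 8/sqrt(2*k/(3*(sqrt(1 - k^3/27) + 1)^(1/3)) + 2*(sqrt(1 - k^3/27) + 1)^(1/3)))/2, True)))


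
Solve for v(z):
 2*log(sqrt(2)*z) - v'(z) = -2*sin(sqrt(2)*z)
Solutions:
 v(z) = C1 + 2*z*log(z) - 2*z + z*log(2) - sqrt(2)*cos(sqrt(2)*z)


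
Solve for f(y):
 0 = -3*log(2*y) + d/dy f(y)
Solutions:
 f(y) = C1 + 3*y*log(y) - 3*y + y*log(8)


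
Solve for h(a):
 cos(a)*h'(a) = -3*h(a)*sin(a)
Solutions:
 h(a) = C1*cos(a)^3


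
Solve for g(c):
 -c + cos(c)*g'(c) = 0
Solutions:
 g(c) = C1 + Integral(c/cos(c), c)


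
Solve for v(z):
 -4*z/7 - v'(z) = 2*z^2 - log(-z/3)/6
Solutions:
 v(z) = C1 - 2*z^3/3 - 2*z^2/7 + z*log(-z)/6 + z*(-log(3) - 1)/6


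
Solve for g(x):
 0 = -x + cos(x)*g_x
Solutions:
 g(x) = C1 + Integral(x/cos(x), x)


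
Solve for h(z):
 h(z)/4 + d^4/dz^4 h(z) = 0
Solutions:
 h(z) = (C1*sin(z/2) + C2*cos(z/2))*exp(-z/2) + (C3*sin(z/2) + C4*cos(z/2))*exp(z/2)


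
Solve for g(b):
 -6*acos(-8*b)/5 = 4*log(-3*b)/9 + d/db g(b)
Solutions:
 g(b) = C1 - 4*b*log(-b)/9 - 6*b*acos(-8*b)/5 - 4*b*log(3)/9 + 4*b/9 - 3*sqrt(1 - 64*b^2)/20


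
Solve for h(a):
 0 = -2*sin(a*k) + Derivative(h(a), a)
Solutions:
 h(a) = C1 - 2*cos(a*k)/k


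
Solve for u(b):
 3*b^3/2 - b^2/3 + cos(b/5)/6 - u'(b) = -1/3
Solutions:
 u(b) = C1 + 3*b^4/8 - b^3/9 + b/3 + 5*sin(b/5)/6


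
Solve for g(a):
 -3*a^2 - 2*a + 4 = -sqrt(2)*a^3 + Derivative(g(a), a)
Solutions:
 g(a) = C1 + sqrt(2)*a^4/4 - a^3 - a^2 + 4*a


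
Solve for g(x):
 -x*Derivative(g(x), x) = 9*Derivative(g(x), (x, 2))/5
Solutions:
 g(x) = C1 + C2*erf(sqrt(10)*x/6)


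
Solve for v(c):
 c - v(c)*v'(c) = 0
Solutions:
 v(c) = -sqrt(C1 + c^2)
 v(c) = sqrt(C1 + c^2)


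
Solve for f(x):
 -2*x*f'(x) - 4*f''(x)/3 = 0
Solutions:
 f(x) = C1 + C2*erf(sqrt(3)*x/2)


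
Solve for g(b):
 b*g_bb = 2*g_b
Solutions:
 g(b) = C1 + C2*b^3


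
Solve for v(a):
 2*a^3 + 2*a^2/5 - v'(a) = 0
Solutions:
 v(a) = C1 + a^4/2 + 2*a^3/15


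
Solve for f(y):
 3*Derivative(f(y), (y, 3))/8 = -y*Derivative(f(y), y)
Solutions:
 f(y) = C1 + Integral(C2*airyai(-2*3^(2/3)*y/3) + C3*airybi(-2*3^(2/3)*y/3), y)


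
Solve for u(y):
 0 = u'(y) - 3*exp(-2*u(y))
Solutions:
 u(y) = log(-sqrt(C1 + 6*y))
 u(y) = log(C1 + 6*y)/2


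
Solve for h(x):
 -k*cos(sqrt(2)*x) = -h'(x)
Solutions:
 h(x) = C1 + sqrt(2)*k*sin(sqrt(2)*x)/2


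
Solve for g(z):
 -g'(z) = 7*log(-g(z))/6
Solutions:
 -li(-g(z)) = C1 - 7*z/6


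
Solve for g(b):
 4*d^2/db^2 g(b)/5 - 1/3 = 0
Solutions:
 g(b) = C1 + C2*b + 5*b^2/24


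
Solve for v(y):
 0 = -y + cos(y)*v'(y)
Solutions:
 v(y) = C1 + Integral(y/cos(y), y)


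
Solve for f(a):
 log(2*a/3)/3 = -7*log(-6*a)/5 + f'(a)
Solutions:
 f(a) = C1 + 26*a*log(a)/15 + a*(-26/15 + log(6144)/15 + log(6) + 7*I*pi/5)


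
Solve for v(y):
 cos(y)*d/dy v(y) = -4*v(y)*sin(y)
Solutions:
 v(y) = C1*cos(y)^4


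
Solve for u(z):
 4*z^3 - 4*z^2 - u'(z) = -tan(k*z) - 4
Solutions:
 u(z) = C1 + z^4 - 4*z^3/3 + 4*z + Piecewise((-log(cos(k*z))/k, Ne(k, 0)), (0, True))


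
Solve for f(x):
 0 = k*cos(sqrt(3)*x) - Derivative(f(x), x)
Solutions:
 f(x) = C1 + sqrt(3)*k*sin(sqrt(3)*x)/3


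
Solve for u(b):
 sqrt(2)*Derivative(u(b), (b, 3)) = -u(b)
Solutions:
 u(b) = C3*exp(-2^(5/6)*b/2) + (C1*sin(2^(5/6)*sqrt(3)*b/4) + C2*cos(2^(5/6)*sqrt(3)*b/4))*exp(2^(5/6)*b/4)


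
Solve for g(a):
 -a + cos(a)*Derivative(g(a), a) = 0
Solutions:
 g(a) = C1 + Integral(a/cos(a), a)


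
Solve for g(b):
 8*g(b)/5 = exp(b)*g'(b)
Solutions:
 g(b) = C1*exp(-8*exp(-b)/5)


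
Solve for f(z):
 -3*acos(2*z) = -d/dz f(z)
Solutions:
 f(z) = C1 + 3*z*acos(2*z) - 3*sqrt(1 - 4*z^2)/2


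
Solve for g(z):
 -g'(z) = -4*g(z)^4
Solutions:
 g(z) = (-1/(C1 + 12*z))^(1/3)
 g(z) = (-1/(C1 + 4*z))^(1/3)*(-3^(2/3) - 3*3^(1/6)*I)/6
 g(z) = (-1/(C1 + 4*z))^(1/3)*(-3^(2/3) + 3*3^(1/6)*I)/6


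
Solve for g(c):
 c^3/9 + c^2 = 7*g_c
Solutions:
 g(c) = C1 + c^4/252 + c^3/21


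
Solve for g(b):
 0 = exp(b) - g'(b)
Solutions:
 g(b) = C1 + exp(b)


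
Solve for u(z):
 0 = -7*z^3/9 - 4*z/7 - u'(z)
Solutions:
 u(z) = C1 - 7*z^4/36 - 2*z^2/7


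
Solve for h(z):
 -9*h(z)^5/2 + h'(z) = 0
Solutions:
 h(z) = -(-1/(C1 + 18*z))^(1/4)
 h(z) = (-1/(C1 + 18*z))^(1/4)
 h(z) = -I*(-1/(C1 + 18*z))^(1/4)
 h(z) = I*(-1/(C1 + 18*z))^(1/4)


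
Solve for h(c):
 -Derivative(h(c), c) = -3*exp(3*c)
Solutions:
 h(c) = C1 + exp(3*c)


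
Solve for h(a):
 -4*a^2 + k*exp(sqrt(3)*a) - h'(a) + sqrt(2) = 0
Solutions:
 h(a) = C1 - 4*a^3/3 + sqrt(2)*a + sqrt(3)*k*exp(sqrt(3)*a)/3


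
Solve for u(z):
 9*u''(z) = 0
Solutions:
 u(z) = C1 + C2*z


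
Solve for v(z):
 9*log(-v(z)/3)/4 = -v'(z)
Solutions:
 4*Integral(1/(log(-_y) - log(3)), (_y, v(z)))/9 = C1 - z


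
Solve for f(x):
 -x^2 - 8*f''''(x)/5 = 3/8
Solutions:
 f(x) = C1 + C2*x + C3*x^2 + C4*x^3 - x^6/576 - 5*x^4/512


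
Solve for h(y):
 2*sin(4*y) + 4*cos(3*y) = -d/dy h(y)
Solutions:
 h(y) = C1 - 4*sin(3*y)/3 + cos(4*y)/2


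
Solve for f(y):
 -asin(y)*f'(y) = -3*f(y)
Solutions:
 f(y) = C1*exp(3*Integral(1/asin(y), y))


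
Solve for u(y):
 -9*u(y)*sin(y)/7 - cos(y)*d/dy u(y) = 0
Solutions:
 u(y) = C1*cos(y)^(9/7)


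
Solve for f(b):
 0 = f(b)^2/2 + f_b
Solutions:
 f(b) = 2/(C1 + b)


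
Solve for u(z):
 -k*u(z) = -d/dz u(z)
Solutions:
 u(z) = C1*exp(k*z)


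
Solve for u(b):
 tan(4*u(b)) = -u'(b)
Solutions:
 u(b) = -asin(C1*exp(-4*b))/4 + pi/4
 u(b) = asin(C1*exp(-4*b))/4


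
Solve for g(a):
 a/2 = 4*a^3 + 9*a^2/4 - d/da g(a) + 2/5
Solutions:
 g(a) = C1 + a^4 + 3*a^3/4 - a^2/4 + 2*a/5


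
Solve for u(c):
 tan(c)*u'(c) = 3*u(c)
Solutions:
 u(c) = C1*sin(c)^3


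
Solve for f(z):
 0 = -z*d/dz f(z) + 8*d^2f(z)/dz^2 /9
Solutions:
 f(z) = C1 + C2*erfi(3*z/4)


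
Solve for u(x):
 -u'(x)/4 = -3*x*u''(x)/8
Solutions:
 u(x) = C1 + C2*x^(5/3)


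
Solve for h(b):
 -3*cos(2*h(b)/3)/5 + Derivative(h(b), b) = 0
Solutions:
 -3*b/5 - 3*log(sin(2*h(b)/3) - 1)/4 + 3*log(sin(2*h(b)/3) + 1)/4 = C1


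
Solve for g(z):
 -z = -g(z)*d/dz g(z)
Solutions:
 g(z) = -sqrt(C1 + z^2)
 g(z) = sqrt(C1 + z^2)


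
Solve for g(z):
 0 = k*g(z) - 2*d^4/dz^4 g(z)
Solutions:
 g(z) = C1*exp(-2^(3/4)*k^(1/4)*z/2) + C2*exp(2^(3/4)*k^(1/4)*z/2) + C3*exp(-2^(3/4)*I*k^(1/4)*z/2) + C4*exp(2^(3/4)*I*k^(1/4)*z/2)


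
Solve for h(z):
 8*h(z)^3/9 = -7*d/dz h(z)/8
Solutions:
 h(z) = -3*sqrt(14)*sqrt(-1/(C1 - 64*z))/2
 h(z) = 3*sqrt(14)*sqrt(-1/(C1 - 64*z))/2


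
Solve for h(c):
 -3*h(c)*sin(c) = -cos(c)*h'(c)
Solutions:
 h(c) = C1/cos(c)^3


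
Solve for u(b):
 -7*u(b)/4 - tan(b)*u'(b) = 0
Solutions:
 u(b) = C1/sin(b)^(7/4)


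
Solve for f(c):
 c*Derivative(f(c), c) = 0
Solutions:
 f(c) = C1


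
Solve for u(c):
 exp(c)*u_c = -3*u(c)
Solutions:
 u(c) = C1*exp(3*exp(-c))


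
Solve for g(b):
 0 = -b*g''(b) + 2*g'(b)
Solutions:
 g(b) = C1 + C2*b^3


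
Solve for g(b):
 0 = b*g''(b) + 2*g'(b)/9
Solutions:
 g(b) = C1 + C2*b^(7/9)


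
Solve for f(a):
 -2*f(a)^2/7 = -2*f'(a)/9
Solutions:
 f(a) = -7/(C1 + 9*a)


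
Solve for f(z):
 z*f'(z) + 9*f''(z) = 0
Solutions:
 f(z) = C1 + C2*erf(sqrt(2)*z/6)


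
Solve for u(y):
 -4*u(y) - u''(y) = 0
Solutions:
 u(y) = C1*sin(2*y) + C2*cos(2*y)


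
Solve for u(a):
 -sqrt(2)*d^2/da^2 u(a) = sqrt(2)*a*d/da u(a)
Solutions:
 u(a) = C1 + C2*erf(sqrt(2)*a/2)


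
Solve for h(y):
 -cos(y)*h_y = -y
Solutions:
 h(y) = C1 + Integral(y/cos(y), y)


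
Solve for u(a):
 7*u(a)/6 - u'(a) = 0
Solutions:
 u(a) = C1*exp(7*a/6)


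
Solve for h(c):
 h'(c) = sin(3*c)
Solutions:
 h(c) = C1 - cos(3*c)/3


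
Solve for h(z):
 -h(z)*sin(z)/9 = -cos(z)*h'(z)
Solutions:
 h(z) = C1/cos(z)^(1/9)


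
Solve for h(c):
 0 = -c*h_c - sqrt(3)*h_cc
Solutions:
 h(c) = C1 + C2*erf(sqrt(2)*3^(3/4)*c/6)


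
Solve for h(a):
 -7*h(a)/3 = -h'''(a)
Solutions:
 h(a) = C3*exp(3^(2/3)*7^(1/3)*a/3) + (C1*sin(3^(1/6)*7^(1/3)*a/2) + C2*cos(3^(1/6)*7^(1/3)*a/2))*exp(-3^(2/3)*7^(1/3)*a/6)


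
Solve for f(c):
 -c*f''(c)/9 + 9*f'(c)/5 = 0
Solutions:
 f(c) = C1 + C2*c^(86/5)


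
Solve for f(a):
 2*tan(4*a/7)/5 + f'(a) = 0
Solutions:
 f(a) = C1 + 7*log(cos(4*a/7))/10


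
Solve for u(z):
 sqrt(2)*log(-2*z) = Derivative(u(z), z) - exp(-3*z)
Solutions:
 u(z) = C1 + sqrt(2)*z*log(-z) + sqrt(2)*z*(-1 + log(2)) - exp(-3*z)/3


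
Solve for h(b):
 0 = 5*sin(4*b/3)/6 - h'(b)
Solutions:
 h(b) = C1 - 5*cos(4*b/3)/8


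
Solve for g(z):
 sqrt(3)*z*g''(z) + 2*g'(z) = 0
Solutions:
 g(z) = C1 + C2*z^(1 - 2*sqrt(3)/3)


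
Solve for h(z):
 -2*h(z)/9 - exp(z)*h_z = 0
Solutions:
 h(z) = C1*exp(2*exp(-z)/9)


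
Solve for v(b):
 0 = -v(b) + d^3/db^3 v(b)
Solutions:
 v(b) = C3*exp(b) + (C1*sin(sqrt(3)*b/2) + C2*cos(sqrt(3)*b/2))*exp(-b/2)


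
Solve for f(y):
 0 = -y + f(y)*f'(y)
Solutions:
 f(y) = -sqrt(C1 + y^2)
 f(y) = sqrt(C1 + y^2)


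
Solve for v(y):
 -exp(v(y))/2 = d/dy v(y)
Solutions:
 v(y) = log(1/(C1 + y)) + log(2)


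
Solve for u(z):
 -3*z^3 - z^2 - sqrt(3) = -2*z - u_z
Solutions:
 u(z) = C1 + 3*z^4/4 + z^3/3 - z^2 + sqrt(3)*z


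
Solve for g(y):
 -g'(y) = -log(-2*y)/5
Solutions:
 g(y) = C1 + y*log(-y)/5 + y*(-1 + log(2))/5


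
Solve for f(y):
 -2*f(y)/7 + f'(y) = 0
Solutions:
 f(y) = C1*exp(2*y/7)


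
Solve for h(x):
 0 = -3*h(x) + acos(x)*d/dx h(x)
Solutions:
 h(x) = C1*exp(3*Integral(1/acos(x), x))
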